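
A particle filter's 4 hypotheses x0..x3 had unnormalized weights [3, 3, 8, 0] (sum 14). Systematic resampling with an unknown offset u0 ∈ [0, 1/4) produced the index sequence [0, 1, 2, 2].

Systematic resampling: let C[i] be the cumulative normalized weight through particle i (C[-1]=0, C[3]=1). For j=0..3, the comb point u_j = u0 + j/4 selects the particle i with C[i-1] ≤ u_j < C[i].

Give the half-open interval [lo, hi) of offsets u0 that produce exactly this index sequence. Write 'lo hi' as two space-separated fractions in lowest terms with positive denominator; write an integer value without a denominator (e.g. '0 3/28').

C = [3/14, 3/7, 1, 1]
j=0 picked index 0: u0 ∈ [0, 3/14)
j=1 picked index 1: u0 ∈ [-1/28, 5/28)
j=2 picked index 2: u0 ∈ [-1/14, 1/2)
j=3 picked index 2: u0 ∈ [-9/28, 1/4)
intersection: [0, 5/28)

0 5/28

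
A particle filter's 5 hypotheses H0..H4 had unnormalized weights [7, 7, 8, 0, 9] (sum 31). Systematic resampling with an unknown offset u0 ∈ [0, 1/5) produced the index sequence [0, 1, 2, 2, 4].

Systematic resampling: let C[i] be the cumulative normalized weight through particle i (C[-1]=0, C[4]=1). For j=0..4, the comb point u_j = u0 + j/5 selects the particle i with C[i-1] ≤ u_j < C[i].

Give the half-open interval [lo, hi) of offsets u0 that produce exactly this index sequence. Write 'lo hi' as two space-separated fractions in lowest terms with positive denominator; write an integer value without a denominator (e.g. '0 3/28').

C = [7/31, 14/31, 22/31, 22/31, 1]
j=0 picked index 0: u0 ∈ [0, 7/31)
j=1 picked index 1: u0 ∈ [4/155, 39/155)
j=2 picked index 2: u0 ∈ [8/155, 48/155)
j=3 picked index 2: u0 ∈ [-23/155, 17/155)
j=4 picked index 4: u0 ∈ [-14/155, 1/5)
intersection: [8/155, 17/155)

8/155 17/155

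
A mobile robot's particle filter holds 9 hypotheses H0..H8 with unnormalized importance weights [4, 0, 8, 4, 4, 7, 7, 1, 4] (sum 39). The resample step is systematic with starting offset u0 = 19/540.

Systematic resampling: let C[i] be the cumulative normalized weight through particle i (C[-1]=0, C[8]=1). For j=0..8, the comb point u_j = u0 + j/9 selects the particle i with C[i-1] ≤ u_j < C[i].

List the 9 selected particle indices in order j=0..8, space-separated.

C = [4/39, 4/39, 4/13, 16/39, 20/39, 9/13, 34/39, 35/39, 1]
j=0: u_0=19/540 ∈ [0, 4/39) → index 0
j=1: u_1=79/540 ∈ [4/39, 4/13) → index 2
j=2: u_2=139/540 ∈ [4/39, 4/13) → index 2
j=3: u_3=199/540 ∈ [4/13, 16/39) → index 3
j=4: u_4=259/540 ∈ [16/39, 20/39) → index 4
j=5: u_5=319/540 ∈ [20/39, 9/13) → index 5
j=6: u_6=379/540 ∈ [9/13, 34/39) → index 6
j=7: u_7=439/540 ∈ [9/13, 34/39) → index 6
j=8: u_8=499/540 ∈ [35/39, 1) → index 8

0 2 2 3 4 5 6 6 8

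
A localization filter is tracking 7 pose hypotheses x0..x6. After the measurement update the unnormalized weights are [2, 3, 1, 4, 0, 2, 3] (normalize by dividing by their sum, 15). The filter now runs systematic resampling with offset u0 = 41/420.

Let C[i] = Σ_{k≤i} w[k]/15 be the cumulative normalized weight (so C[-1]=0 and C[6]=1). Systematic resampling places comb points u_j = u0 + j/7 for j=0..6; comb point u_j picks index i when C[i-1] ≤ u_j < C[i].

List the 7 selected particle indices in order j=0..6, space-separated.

0 1 2 3 5 6 6

C = [2/15, 1/3, 2/5, 2/3, 2/3, 4/5, 1]
j=0: u_0=41/420 ∈ [0, 2/15) → index 0
j=1: u_1=101/420 ∈ [2/15, 1/3) → index 1
j=2: u_2=23/60 ∈ [1/3, 2/5) → index 2
j=3: u_3=221/420 ∈ [2/5, 2/3) → index 3
j=4: u_4=281/420 ∈ [2/3, 4/5) → index 5
j=5: u_5=341/420 ∈ [4/5, 1) → index 6
j=6: u_6=401/420 ∈ [4/5, 1) → index 6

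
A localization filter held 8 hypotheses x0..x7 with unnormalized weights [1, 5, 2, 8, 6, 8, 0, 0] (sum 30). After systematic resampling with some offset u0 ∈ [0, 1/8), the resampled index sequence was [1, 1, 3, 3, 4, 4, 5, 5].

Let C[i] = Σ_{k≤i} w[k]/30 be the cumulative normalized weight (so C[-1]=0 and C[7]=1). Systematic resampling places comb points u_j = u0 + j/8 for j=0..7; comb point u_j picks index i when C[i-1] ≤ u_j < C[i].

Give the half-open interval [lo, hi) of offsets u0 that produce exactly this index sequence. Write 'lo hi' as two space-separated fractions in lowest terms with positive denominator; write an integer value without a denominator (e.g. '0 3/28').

C = [1/30, 1/5, 4/15, 8/15, 11/15, 1, 1, 1]
j=0 picked index 1: u0 ∈ [1/30, 1/5)
j=1 picked index 1: u0 ∈ [-11/120, 3/40)
j=2 picked index 3: u0 ∈ [1/60, 17/60)
j=3 picked index 3: u0 ∈ [-13/120, 19/120)
j=4 picked index 4: u0 ∈ [1/30, 7/30)
j=5 picked index 4: u0 ∈ [-11/120, 13/120)
j=6 picked index 5: u0 ∈ [-1/60, 1/4)
j=7 picked index 5: u0 ∈ [-17/120, 1/8)
intersection: [1/30, 3/40)

1/30 3/40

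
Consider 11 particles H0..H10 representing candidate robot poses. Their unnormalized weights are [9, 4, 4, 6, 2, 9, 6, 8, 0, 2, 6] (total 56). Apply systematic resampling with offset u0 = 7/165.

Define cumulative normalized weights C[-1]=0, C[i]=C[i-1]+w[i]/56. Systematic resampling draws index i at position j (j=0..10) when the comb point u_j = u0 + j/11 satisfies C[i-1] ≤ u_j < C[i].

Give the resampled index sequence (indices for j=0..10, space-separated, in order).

0 0 1 3 3 5 5 6 7 9 10

C = [9/56, 13/56, 17/56, 23/56, 25/56, 17/28, 5/7, 6/7, 6/7, 25/28, 1]
j=0: u_0=7/165 ∈ [0, 9/56) → index 0
j=1: u_1=2/15 ∈ [0, 9/56) → index 0
j=2: u_2=37/165 ∈ [9/56, 13/56) → index 1
j=3: u_3=52/165 ∈ [17/56, 23/56) → index 3
j=4: u_4=67/165 ∈ [17/56, 23/56) → index 3
j=5: u_5=82/165 ∈ [25/56, 17/28) → index 5
j=6: u_6=97/165 ∈ [25/56, 17/28) → index 5
j=7: u_7=112/165 ∈ [17/28, 5/7) → index 6
j=8: u_8=127/165 ∈ [5/7, 6/7) → index 7
j=9: u_9=142/165 ∈ [6/7, 25/28) → index 9
j=10: u_10=157/165 ∈ [25/28, 1) → index 10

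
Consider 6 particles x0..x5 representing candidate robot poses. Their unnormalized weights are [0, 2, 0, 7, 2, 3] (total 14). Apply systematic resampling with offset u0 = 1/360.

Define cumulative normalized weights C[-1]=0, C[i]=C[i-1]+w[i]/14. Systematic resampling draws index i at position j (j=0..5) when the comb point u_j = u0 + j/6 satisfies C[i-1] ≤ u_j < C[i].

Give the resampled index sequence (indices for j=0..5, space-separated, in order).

1 3 3 3 4 5

C = [0, 1/7, 1/7, 9/14, 11/14, 1]
j=0: u_0=1/360 ∈ [0, 1/7) → index 1
j=1: u_1=61/360 ∈ [1/7, 9/14) → index 3
j=2: u_2=121/360 ∈ [1/7, 9/14) → index 3
j=3: u_3=181/360 ∈ [1/7, 9/14) → index 3
j=4: u_4=241/360 ∈ [9/14, 11/14) → index 4
j=5: u_5=301/360 ∈ [11/14, 1) → index 5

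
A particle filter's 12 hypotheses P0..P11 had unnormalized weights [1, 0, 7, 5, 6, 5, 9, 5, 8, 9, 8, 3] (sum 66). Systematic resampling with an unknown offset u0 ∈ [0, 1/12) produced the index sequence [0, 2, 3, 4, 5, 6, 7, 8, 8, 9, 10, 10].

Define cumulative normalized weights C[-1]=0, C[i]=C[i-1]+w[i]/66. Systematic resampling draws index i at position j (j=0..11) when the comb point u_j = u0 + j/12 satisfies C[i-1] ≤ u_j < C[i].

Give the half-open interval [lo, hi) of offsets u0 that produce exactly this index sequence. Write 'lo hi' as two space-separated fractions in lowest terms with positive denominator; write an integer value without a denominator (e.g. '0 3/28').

C = [1/66, 1/66, 4/33, 13/66, 19/66, 4/11, 1/2, 19/33, 23/33, 5/6, 21/22, 1]
j=0 picked index 0: u0 ∈ [0, 1/66)
j=1 picked index 2: u0 ∈ [-3/44, 5/132)
j=2 picked index 3: u0 ∈ [-1/22, 1/33)
j=3 picked index 4: u0 ∈ [-7/132, 5/132)
j=4 picked index 5: u0 ∈ [-1/22, 1/33)
j=5 picked index 6: u0 ∈ [-7/132, 1/12)
j=6 picked index 7: u0 ∈ [0, 5/66)
j=7 picked index 8: u0 ∈ [-1/132, 5/44)
j=8 picked index 8: u0 ∈ [-1/11, 1/33)
j=9 picked index 9: u0 ∈ [-7/132, 1/12)
j=10 picked index 10: u0 ∈ [0, 4/33)
j=11 picked index 10: u0 ∈ [-1/12, 5/132)
intersection: [0, 1/66)

0 1/66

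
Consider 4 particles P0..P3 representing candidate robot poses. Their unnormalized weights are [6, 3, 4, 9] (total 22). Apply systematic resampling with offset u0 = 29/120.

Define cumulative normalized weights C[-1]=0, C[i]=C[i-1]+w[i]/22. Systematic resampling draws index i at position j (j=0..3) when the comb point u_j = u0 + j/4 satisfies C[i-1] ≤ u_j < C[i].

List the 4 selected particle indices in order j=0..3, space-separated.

C = [3/11, 9/22, 13/22, 1]
j=0: u_0=29/120 ∈ [0, 3/11) → index 0
j=1: u_1=59/120 ∈ [9/22, 13/22) → index 2
j=2: u_2=89/120 ∈ [13/22, 1) → index 3
j=3: u_3=119/120 ∈ [13/22, 1) → index 3

0 2 3 3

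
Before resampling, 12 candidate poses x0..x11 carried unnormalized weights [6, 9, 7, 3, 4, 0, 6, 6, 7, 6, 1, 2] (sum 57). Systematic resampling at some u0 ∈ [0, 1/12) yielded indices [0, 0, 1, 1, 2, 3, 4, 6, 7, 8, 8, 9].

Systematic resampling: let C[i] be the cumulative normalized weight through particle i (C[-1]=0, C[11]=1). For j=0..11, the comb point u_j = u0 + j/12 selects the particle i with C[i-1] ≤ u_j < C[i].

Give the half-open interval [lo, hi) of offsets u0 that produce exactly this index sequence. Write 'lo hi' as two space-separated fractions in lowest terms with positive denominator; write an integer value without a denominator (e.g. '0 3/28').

0 1/114

C = [2/19, 5/19, 22/57, 25/57, 29/57, 29/57, 35/57, 41/57, 16/19, 18/19, 55/57, 1]
j=0 picked index 0: u0 ∈ [0, 2/19)
j=1 picked index 0: u0 ∈ [-1/12, 5/228)
j=2 picked index 1: u0 ∈ [-7/114, 11/114)
j=3 picked index 1: u0 ∈ [-11/76, 1/76)
j=4 picked index 2: u0 ∈ [-4/57, 1/19)
j=5 picked index 3: u0 ∈ [-7/228, 5/228)
j=6 picked index 4: u0 ∈ [-7/114, 1/114)
j=7 picked index 6: u0 ∈ [-17/228, 7/228)
j=8 picked index 7: u0 ∈ [-1/19, 1/19)
j=9 picked index 8: u0 ∈ [-7/228, 7/76)
j=10 picked index 8: u0 ∈ [-13/114, 1/114)
j=11 picked index 9: u0 ∈ [-17/228, 7/228)
intersection: [0, 1/114)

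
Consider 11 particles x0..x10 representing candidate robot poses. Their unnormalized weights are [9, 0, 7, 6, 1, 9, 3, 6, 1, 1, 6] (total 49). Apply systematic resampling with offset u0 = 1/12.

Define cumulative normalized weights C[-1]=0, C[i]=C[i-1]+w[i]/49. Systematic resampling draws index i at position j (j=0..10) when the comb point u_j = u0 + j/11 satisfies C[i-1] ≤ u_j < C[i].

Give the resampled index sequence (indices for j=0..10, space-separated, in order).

0 0 2 3 3 5 5 7 7 10 10

C = [9/49, 9/49, 16/49, 22/49, 23/49, 32/49, 5/7, 41/49, 6/7, 43/49, 1]
j=0: u_0=1/12 ∈ [0, 9/49) → index 0
j=1: u_1=23/132 ∈ [0, 9/49) → index 0
j=2: u_2=35/132 ∈ [9/49, 16/49) → index 2
j=3: u_3=47/132 ∈ [16/49, 22/49) → index 3
j=4: u_4=59/132 ∈ [16/49, 22/49) → index 3
j=5: u_5=71/132 ∈ [23/49, 32/49) → index 5
j=6: u_6=83/132 ∈ [23/49, 32/49) → index 5
j=7: u_7=95/132 ∈ [5/7, 41/49) → index 7
j=8: u_8=107/132 ∈ [5/7, 41/49) → index 7
j=9: u_9=119/132 ∈ [43/49, 1) → index 10
j=10: u_10=131/132 ∈ [43/49, 1) → index 10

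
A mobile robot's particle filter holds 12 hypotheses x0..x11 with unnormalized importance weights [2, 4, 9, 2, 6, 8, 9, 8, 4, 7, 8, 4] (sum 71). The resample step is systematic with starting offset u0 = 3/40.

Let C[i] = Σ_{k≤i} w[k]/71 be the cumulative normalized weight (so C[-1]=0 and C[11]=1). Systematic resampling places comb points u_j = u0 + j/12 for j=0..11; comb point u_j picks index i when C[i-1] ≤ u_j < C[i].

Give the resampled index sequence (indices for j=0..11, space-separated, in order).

1 2 4 5 5 6 7 7 9 9 10 11

C = [2/71, 6/71, 15/71, 17/71, 23/71, 31/71, 40/71, 48/71, 52/71, 59/71, 67/71, 1]
j=0: u_0=3/40 ∈ [2/71, 6/71) → index 1
j=1: u_1=19/120 ∈ [6/71, 15/71) → index 2
j=2: u_2=29/120 ∈ [17/71, 23/71) → index 4
j=3: u_3=13/40 ∈ [23/71, 31/71) → index 5
j=4: u_4=49/120 ∈ [23/71, 31/71) → index 5
j=5: u_5=59/120 ∈ [31/71, 40/71) → index 6
j=6: u_6=23/40 ∈ [40/71, 48/71) → index 7
j=7: u_7=79/120 ∈ [40/71, 48/71) → index 7
j=8: u_8=89/120 ∈ [52/71, 59/71) → index 9
j=9: u_9=33/40 ∈ [52/71, 59/71) → index 9
j=10: u_10=109/120 ∈ [59/71, 67/71) → index 10
j=11: u_11=119/120 ∈ [67/71, 1) → index 11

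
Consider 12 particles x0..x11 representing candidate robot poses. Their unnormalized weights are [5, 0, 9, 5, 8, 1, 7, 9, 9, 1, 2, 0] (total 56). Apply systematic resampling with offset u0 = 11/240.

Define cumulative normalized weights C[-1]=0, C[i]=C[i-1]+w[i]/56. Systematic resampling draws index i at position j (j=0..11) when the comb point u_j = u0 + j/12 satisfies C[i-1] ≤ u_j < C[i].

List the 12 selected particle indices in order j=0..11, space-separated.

C = [5/56, 5/56, 1/4, 19/56, 27/56, 1/2, 5/8, 11/14, 53/56, 27/28, 1, 1]
j=0: u_0=11/240 ∈ [0, 5/56) → index 0
j=1: u_1=31/240 ∈ [5/56, 1/4) → index 2
j=2: u_2=17/80 ∈ [5/56, 1/4) → index 2
j=3: u_3=71/240 ∈ [1/4, 19/56) → index 3
j=4: u_4=91/240 ∈ [19/56, 27/56) → index 4
j=5: u_5=37/80 ∈ [19/56, 27/56) → index 4
j=6: u_6=131/240 ∈ [1/2, 5/8) → index 6
j=7: u_7=151/240 ∈ [5/8, 11/14) → index 7
j=8: u_8=57/80 ∈ [5/8, 11/14) → index 7
j=9: u_9=191/240 ∈ [11/14, 53/56) → index 8
j=10: u_10=211/240 ∈ [11/14, 53/56) → index 8
j=11: u_11=77/80 ∈ [53/56, 27/28) → index 9

0 2 2 3 4 4 6 7 7 8 8 9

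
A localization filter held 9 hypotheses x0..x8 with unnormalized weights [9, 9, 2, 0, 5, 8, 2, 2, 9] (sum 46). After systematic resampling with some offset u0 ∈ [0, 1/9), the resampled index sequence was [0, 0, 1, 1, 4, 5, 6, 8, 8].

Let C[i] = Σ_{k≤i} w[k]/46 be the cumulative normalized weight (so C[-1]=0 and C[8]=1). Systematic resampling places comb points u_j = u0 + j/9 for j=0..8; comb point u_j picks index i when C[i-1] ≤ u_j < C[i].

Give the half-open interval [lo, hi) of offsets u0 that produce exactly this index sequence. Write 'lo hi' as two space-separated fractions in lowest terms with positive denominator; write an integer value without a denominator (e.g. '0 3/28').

C = [9/46, 9/23, 10/23, 10/23, 25/46, 33/46, 35/46, 37/46, 1]
j=0 picked index 0: u0 ∈ [0, 9/46)
j=1 picked index 0: u0 ∈ [-1/9, 35/414)
j=2 picked index 1: u0 ∈ [-11/414, 35/207)
j=3 picked index 1: u0 ∈ [-19/138, 4/69)
j=4 picked index 4: u0 ∈ [-2/207, 41/414)
j=5 picked index 5: u0 ∈ [-5/414, 67/414)
j=6 picked index 6: u0 ∈ [7/138, 13/138)
j=7 picked index 8: u0 ∈ [11/414, 2/9)
j=8 picked index 8: u0 ∈ [-35/414, 1/9)
intersection: [7/138, 4/69)

7/138 4/69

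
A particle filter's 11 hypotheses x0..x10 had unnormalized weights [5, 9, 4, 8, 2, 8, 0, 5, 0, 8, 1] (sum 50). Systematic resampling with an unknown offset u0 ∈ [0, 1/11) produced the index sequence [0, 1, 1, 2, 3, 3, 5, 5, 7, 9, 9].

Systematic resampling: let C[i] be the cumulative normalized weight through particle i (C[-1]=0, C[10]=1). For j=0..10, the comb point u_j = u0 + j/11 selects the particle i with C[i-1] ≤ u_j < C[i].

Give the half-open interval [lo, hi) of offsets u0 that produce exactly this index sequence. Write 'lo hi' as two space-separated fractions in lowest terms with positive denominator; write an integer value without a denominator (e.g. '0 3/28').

4/275 18/275

C = [1/10, 7/25, 9/25, 13/25, 14/25, 18/25, 18/25, 41/50, 41/50, 49/50, 1]
j=0 picked index 0: u0 ∈ [0, 1/10)
j=1 picked index 1: u0 ∈ [1/110, 52/275)
j=2 picked index 1: u0 ∈ [-9/110, 27/275)
j=3 picked index 2: u0 ∈ [2/275, 24/275)
j=4 picked index 3: u0 ∈ [-1/275, 43/275)
j=5 picked index 3: u0 ∈ [-26/275, 18/275)
j=6 picked index 5: u0 ∈ [4/275, 48/275)
j=7 picked index 5: u0 ∈ [-21/275, 23/275)
j=8 picked index 7: u0 ∈ [-2/275, 51/550)
j=9 picked index 9: u0 ∈ [1/550, 89/550)
j=10 picked index 9: u0 ∈ [-49/550, 39/550)
intersection: [4/275, 18/275)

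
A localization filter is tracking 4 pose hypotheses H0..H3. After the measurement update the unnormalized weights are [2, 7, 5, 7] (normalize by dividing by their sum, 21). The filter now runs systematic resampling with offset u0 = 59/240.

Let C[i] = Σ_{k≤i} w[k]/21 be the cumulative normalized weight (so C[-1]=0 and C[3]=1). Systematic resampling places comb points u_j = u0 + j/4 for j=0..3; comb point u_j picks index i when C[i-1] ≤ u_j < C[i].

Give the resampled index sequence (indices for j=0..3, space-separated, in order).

C = [2/21, 3/7, 2/3, 1]
j=0: u_0=59/240 ∈ [2/21, 3/7) → index 1
j=1: u_1=119/240 ∈ [3/7, 2/3) → index 2
j=2: u_2=179/240 ∈ [2/3, 1) → index 3
j=3: u_3=239/240 ∈ [2/3, 1) → index 3

1 2 3 3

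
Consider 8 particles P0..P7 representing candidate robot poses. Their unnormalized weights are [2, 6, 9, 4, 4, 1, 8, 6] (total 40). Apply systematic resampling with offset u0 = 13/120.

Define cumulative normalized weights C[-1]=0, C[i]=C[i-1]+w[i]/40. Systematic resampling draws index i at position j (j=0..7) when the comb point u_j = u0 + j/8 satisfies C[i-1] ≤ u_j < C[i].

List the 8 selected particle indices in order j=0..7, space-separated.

1 2 2 3 4 6 7 7

C = [1/20, 1/5, 17/40, 21/40, 5/8, 13/20, 17/20, 1]
j=0: u_0=13/120 ∈ [1/20, 1/5) → index 1
j=1: u_1=7/30 ∈ [1/5, 17/40) → index 2
j=2: u_2=43/120 ∈ [1/5, 17/40) → index 2
j=3: u_3=29/60 ∈ [17/40, 21/40) → index 3
j=4: u_4=73/120 ∈ [21/40, 5/8) → index 4
j=5: u_5=11/15 ∈ [13/20, 17/20) → index 6
j=6: u_6=103/120 ∈ [17/20, 1) → index 7
j=7: u_7=59/60 ∈ [17/20, 1) → index 7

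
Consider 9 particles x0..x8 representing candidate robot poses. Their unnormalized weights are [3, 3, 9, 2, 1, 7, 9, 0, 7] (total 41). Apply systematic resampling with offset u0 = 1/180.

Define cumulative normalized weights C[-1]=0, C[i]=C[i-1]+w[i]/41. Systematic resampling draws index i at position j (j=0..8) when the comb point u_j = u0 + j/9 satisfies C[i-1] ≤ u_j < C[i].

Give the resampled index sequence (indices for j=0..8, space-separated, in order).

C = [3/41, 6/41, 15/41, 17/41, 18/41, 25/41, 34/41, 34/41, 1]
j=0: u_0=1/180 ∈ [0, 3/41) → index 0
j=1: u_1=7/60 ∈ [3/41, 6/41) → index 1
j=2: u_2=41/180 ∈ [6/41, 15/41) → index 2
j=3: u_3=61/180 ∈ [6/41, 15/41) → index 2
j=4: u_4=9/20 ∈ [18/41, 25/41) → index 5
j=5: u_5=101/180 ∈ [18/41, 25/41) → index 5
j=6: u_6=121/180 ∈ [25/41, 34/41) → index 6
j=7: u_7=47/60 ∈ [25/41, 34/41) → index 6
j=8: u_8=161/180 ∈ [34/41, 1) → index 8

0 1 2 2 5 5 6 6 8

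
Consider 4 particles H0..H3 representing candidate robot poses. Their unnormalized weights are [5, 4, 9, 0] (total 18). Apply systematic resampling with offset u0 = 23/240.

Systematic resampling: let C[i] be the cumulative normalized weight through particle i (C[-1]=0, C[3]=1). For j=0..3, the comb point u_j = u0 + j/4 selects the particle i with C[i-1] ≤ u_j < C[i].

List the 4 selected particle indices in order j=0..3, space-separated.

C = [5/18, 1/2, 1, 1]
j=0: u_0=23/240 ∈ [0, 5/18) → index 0
j=1: u_1=83/240 ∈ [5/18, 1/2) → index 1
j=2: u_2=143/240 ∈ [1/2, 1) → index 2
j=3: u_3=203/240 ∈ [1/2, 1) → index 2

0 1 2 2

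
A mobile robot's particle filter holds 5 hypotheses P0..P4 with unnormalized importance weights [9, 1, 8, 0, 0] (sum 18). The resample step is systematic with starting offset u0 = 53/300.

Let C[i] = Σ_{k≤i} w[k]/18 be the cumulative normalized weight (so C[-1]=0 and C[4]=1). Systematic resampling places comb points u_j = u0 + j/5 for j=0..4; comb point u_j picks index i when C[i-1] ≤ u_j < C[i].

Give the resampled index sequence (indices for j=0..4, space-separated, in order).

C = [1/2, 5/9, 1, 1, 1]
j=0: u_0=53/300 ∈ [0, 1/2) → index 0
j=1: u_1=113/300 ∈ [0, 1/2) → index 0
j=2: u_2=173/300 ∈ [5/9, 1) → index 2
j=3: u_3=233/300 ∈ [5/9, 1) → index 2
j=4: u_4=293/300 ∈ [5/9, 1) → index 2

0 0 2 2 2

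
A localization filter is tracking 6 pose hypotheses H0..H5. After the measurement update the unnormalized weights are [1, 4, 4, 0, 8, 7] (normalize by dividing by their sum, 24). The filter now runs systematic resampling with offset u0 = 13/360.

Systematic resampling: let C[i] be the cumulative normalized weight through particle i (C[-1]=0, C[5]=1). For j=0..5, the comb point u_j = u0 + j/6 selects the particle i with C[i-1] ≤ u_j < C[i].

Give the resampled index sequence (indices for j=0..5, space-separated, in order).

C = [1/24, 5/24, 3/8, 3/8, 17/24, 1]
j=0: u_0=13/360 ∈ [0, 1/24) → index 0
j=1: u_1=73/360 ∈ [1/24, 5/24) → index 1
j=2: u_2=133/360 ∈ [5/24, 3/8) → index 2
j=3: u_3=193/360 ∈ [3/8, 17/24) → index 4
j=4: u_4=253/360 ∈ [3/8, 17/24) → index 4
j=5: u_5=313/360 ∈ [17/24, 1) → index 5

0 1 2 4 4 5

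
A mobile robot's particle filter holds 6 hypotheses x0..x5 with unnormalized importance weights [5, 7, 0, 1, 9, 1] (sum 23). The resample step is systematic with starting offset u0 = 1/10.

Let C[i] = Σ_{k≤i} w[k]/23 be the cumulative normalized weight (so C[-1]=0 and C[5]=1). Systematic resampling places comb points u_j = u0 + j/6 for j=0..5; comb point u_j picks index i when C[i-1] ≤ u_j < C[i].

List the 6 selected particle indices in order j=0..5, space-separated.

C = [5/23, 12/23, 12/23, 13/23, 22/23, 1]
j=0: u_0=1/10 ∈ [0, 5/23) → index 0
j=1: u_1=4/15 ∈ [5/23, 12/23) → index 1
j=2: u_2=13/30 ∈ [5/23, 12/23) → index 1
j=3: u_3=3/5 ∈ [13/23, 22/23) → index 4
j=4: u_4=23/30 ∈ [13/23, 22/23) → index 4
j=5: u_5=14/15 ∈ [13/23, 22/23) → index 4

0 1 1 4 4 4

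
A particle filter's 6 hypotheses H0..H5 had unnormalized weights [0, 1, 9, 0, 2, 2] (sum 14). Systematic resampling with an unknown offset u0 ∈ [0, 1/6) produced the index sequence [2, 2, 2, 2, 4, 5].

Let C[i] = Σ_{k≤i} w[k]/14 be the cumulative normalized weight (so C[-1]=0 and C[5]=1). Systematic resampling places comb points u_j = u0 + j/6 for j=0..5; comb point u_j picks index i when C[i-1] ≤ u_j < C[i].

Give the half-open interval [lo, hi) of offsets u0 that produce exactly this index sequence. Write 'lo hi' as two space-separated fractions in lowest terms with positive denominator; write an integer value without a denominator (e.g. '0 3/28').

1/14 1/6

C = [0, 1/14, 5/7, 5/7, 6/7, 1]
j=0 picked index 2: u0 ∈ [1/14, 5/7)
j=1 picked index 2: u0 ∈ [-2/21, 23/42)
j=2 picked index 2: u0 ∈ [-11/42, 8/21)
j=3 picked index 2: u0 ∈ [-3/7, 3/14)
j=4 picked index 4: u0 ∈ [1/21, 4/21)
j=5 picked index 5: u0 ∈ [1/42, 1/6)
intersection: [1/14, 1/6)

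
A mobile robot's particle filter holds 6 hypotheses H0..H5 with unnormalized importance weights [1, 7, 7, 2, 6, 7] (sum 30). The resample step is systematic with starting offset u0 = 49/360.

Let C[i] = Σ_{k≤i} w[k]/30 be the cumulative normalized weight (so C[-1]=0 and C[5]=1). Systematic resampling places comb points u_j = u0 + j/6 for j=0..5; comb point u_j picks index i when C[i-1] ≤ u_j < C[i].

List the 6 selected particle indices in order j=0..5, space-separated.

C = [1/30, 4/15, 1/2, 17/30, 23/30, 1]
j=0: u_0=49/360 ∈ [1/30, 4/15) → index 1
j=1: u_1=109/360 ∈ [4/15, 1/2) → index 2
j=2: u_2=169/360 ∈ [4/15, 1/2) → index 2
j=3: u_3=229/360 ∈ [17/30, 23/30) → index 4
j=4: u_4=289/360 ∈ [23/30, 1) → index 5
j=5: u_5=349/360 ∈ [23/30, 1) → index 5

1 2 2 4 5 5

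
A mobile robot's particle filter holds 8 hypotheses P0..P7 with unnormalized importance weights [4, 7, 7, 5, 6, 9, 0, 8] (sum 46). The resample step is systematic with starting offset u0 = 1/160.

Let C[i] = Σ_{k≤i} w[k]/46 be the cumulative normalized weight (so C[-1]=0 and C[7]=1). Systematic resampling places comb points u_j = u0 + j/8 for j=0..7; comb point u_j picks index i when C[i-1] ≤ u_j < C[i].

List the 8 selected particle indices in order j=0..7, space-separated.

0 1 2 2 4 5 5 7

C = [2/23, 11/46, 9/23, 1/2, 29/46, 19/23, 19/23, 1]
j=0: u_0=1/160 ∈ [0, 2/23) → index 0
j=1: u_1=21/160 ∈ [2/23, 11/46) → index 1
j=2: u_2=41/160 ∈ [11/46, 9/23) → index 2
j=3: u_3=61/160 ∈ [11/46, 9/23) → index 2
j=4: u_4=81/160 ∈ [1/2, 29/46) → index 4
j=5: u_5=101/160 ∈ [29/46, 19/23) → index 5
j=6: u_6=121/160 ∈ [29/46, 19/23) → index 5
j=7: u_7=141/160 ∈ [19/23, 1) → index 7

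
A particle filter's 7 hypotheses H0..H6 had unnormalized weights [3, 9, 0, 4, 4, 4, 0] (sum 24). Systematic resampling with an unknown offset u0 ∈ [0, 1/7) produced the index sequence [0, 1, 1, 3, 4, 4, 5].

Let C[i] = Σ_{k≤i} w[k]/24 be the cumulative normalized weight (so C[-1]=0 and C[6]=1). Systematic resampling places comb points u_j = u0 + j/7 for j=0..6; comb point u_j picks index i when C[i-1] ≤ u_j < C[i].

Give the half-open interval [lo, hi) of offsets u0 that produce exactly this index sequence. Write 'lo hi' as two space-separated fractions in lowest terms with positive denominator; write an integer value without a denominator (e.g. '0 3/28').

2/21 5/42

C = [1/8, 1/2, 1/2, 2/3, 5/6, 1, 1]
j=0 picked index 0: u0 ∈ [0, 1/8)
j=1 picked index 1: u0 ∈ [-1/56, 5/14)
j=2 picked index 1: u0 ∈ [-9/56, 3/14)
j=3 picked index 3: u0 ∈ [1/14, 5/21)
j=4 picked index 4: u0 ∈ [2/21, 11/42)
j=5 picked index 4: u0 ∈ [-1/21, 5/42)
j=6 picked index 5: u0 ∈ [-1/42, 1/7)
intersection: [2/21, 5/42)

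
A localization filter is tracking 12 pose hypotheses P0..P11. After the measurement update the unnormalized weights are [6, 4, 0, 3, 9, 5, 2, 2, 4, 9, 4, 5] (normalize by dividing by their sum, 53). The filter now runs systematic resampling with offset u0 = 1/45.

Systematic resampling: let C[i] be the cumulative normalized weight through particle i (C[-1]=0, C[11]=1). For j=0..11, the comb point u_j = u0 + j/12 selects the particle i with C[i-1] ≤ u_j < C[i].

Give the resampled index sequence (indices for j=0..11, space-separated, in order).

C = [6/53, 10/53, 10/53, 13/53, 22/53, 27/53, 29/53, 31/53, 35/53, 44/53, 48/53, 1]
j=0: u_0=1/45 ∈ [0, 6/53) → index 0
j=1: u_1=19/180 ∈ [0, 6/53) → index 0
j=2: u_2=17/90 ∈ [10/53, 13/53) → index 3
j=3: u_3=49/180 ∈ [13/53, 22/53) → index 4
j=4: u_4=16/45 ∈ [13/53, 22/53) → index 4
j=5: u_5=79/180 ∈ [22/53, 27/53) → index 5
j=6: u_6=47/90 ∈ [27/53, 29/53) → index 6
j=7: u_7=109/180 ∈ [31/53, 35/53) → index 8
j=8: u_8=31/45 ∈ [35/53, 44/53) → index 9
j=9: u_9=139/180 ∈ [35/53, 44/53) → index 9
j=10: u_10=77/90 ∈ [44/53, 48/53) → index 10
j=11: u_11=169/180 ∈ [48/53, 1) → index 11

0 0 3 4 4 5 6 8 9 9 10 11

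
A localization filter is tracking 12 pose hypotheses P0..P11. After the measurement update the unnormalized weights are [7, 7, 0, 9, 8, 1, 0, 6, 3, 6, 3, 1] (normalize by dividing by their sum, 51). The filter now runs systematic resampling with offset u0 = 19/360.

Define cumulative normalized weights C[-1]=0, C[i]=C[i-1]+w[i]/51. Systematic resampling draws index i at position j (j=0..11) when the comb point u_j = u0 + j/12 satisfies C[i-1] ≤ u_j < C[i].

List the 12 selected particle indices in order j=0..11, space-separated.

0 0 1 3 3 4 4 7 7 8 9 10

C = [7/51, 14/51, 14/51, 23/51, 31/51, 32/51, 32/51, 38/51, 41/51, 47/51, 50/51, 1]
j=0: u_0=19/360 ∈ [0, 7/51) → index 0
j=1: u_1=49/360 ∈ [0, 7/51) → index 0
j=2: u_2=79/360 ∈ [7/51, 14/51) → index 1
j=3: u_3=109/360 ∈ [14/51, 23/51) → index 3
j=4: u_4=139/360 ∈ [14/51, 23/51) → index 3
j=5: u_5=169/360 ∈ [23/51, 31/51) → index 4
j=6: u_6=199/360 ∈ [23/51, 31/51) → index 4
j=7: u_7=229/360 ∈ [32/51, 38/51) → index 7
j=8: u_8=259/360 ∈ [32/51, 38/51) → index 7
j=9: u_9=289/360 ∈ [38/51, 41/51) → index 8
j=10: u_10=319/360 ∈ [41/51, 47/51) → index 9
j=11: u_11=349/360 ∈ [47/51, 50/51) → index 10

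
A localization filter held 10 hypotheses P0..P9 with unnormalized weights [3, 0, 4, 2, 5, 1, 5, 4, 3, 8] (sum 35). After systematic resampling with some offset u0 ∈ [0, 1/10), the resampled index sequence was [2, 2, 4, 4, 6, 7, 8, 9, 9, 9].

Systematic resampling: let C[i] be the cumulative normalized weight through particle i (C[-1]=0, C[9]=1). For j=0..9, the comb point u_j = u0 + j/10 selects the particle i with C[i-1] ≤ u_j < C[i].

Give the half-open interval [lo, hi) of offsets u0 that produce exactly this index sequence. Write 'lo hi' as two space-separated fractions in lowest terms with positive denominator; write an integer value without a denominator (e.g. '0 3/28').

3/35 1/10

C = [3/35, 3/35, 1/5, 9/35, 2/5, 3/7, 4/7, 24/35, 27/35, 1]
j=0 picked index 2: u0 ∈ [3/35, 1/5)
j=1 picked index 2: u0 ∈ [-1/70, 1/10)
j=2 picked index 4: u0 ∈ [2/35, 1/5)
j=3 picked index 4: u0 ∈ [-3/70, 1/10)
j=4 picked index 6: u0 ∈ [1/35, 6/35)
j=5 picked index 7: u0 ∈ [1/14, 13/70)
j=6 picked index 8: u0 ∈ [3/35, 6/35)
j=7 picked index 9: u0 ∈ [1/14, 3/10)
j=8 picked index 9: u0 ∈ [-1/35, 1/5)
j=9 picked index 9: u0 ∈ [-9/70, 1/10)
intersection: [3/35, 1/10)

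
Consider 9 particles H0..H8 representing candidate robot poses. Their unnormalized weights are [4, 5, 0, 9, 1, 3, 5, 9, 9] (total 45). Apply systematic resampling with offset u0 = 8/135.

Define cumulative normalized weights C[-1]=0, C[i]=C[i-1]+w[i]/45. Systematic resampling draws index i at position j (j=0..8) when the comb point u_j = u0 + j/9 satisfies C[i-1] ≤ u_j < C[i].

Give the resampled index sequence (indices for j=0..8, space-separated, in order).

0 1 3 3 6 7 7 8 8

C = [4/45, 1/5, 1/5, 2/5, 19/45, 22/45, 3/5, 4/5, 1]
j=0: u_0=8/135 ∈ [0, 4/45) → index 0
j=1: u_1=23/135 ∈ [4/45, 1/5) → index 1
j=2: u_2=38/135 ∈ [1/5, 2/5) → index 3
j=3: u_3=53/135 ∈ [1/5, 2/5) → index 3
j=4: u_4=68/135 ∈ [22/45, 3/5) → index 6
j=5: u_5=83/135 ∈ [3/5, 4/5) → index 7
j=6: u_6=98/135 ∈ [3/5, 4/5) → index 7
j=7: u_7=113/135 ∈ [4/5, 1) → index 8
j=8: u_8=128/135 ∈ [4/5, 1) → index 8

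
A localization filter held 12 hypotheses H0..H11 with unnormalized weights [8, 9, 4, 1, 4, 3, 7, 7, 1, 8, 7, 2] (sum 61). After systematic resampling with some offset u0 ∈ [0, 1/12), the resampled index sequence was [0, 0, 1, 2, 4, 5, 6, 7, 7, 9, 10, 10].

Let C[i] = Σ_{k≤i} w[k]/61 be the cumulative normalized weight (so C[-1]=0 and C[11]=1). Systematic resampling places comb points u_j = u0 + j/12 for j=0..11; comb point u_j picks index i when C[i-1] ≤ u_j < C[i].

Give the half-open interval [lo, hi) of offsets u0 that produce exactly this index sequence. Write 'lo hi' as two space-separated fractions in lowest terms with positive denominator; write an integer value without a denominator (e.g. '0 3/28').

C = [8/61, 17/61, 21/61, 22/61, 26/61, 29/61, 36/61, 43/61, 44/61, 52/61, 59/61, 1]
j=0 picked index 0: u0 ∈ [0, 8/61)
j=1 picked index 0: u0 ∈ [-1/12, 35/732)
j=2 picked index 1: u0 ∈ [-13/366, 41/366)
j=3 picked index 2: u0 ∈ [7/244, 23/244)
j=4 picked index 4: u0 ∈ [5/183, 17/183)
j=5 picked index 5: u0 ∈ [7/732, 43/732)
j=6 picked index 6: u0 ∈ [-3/122, 11/122)
j=7 picked index 7: u0 ∈ [5/732, 89/732)
j=8 picked index 7: u0 ∈ [-14/183, 7/183)
j=9 picked index 9: u0 ∈ [-7/244, 25/244)
j=10 picked index 10: u0 ∈ [7/366, 49/366)
j=11 picked index 10: u0 ∈ [-47/732, 37/732)
intersection: [7/244, 7/183)

7/244 7/183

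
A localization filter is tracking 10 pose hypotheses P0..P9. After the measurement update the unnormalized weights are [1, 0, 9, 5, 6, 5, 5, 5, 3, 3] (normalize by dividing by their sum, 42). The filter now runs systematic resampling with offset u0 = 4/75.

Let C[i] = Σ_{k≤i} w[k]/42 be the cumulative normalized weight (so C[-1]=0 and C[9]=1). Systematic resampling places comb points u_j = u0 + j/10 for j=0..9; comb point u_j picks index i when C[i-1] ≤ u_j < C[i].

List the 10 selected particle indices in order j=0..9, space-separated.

2 2 3 3 4 5 6 7 7 9

C = [1/42, 1/42, 5/21, 5/14, 1/2, 13/21, 31/42, 6/7, 13/14, 1]
j=0: u_0=4/75 ∈ [1/42, 5/21) → index 2
j=1: u_1=23/150 ∈ [1/42, 5/21) → index 2
j=2: u_2=19/75 ∈ [5/21, 5/14) → index 3
j=3: u_3=53/150 ∈ [5/21, 5/14) → index 3
j=4: u_4=34/75 ∈ [5/14, 1/2) → index 4
j=5: u_5=83/150 ∈ [1/2, 13/21) → index 5
j=6: u_6=49/75 ∈ [13/21, 31/42) → index 6
j=7: u_7=113/150 ∈ [31/42, 6/7) → index 7
j=8: u_8=64/75 ∈ [31/42, 6/7) → index 7
j=9: u_9=143/150 ∈ [13/14, 1) → index 9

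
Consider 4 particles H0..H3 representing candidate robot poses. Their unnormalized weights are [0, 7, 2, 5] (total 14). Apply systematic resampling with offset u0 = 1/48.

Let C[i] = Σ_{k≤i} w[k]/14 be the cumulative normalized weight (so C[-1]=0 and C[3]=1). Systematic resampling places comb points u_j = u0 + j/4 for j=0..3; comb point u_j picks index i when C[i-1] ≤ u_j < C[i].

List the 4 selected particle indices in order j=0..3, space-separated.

1 1 2 3

C = [0, 1/2, 9/14, 1]
j=0: u_0=1/48 ∈ [0, 1/2) → index 1
j=1: u_1=13/48 ∈ [0, 1/2) → index 1
j=2: u_2=25/48 ∈ [1/2, 9/14) → index 2
j=3: u_3=37/48 ∈ [9/14, 1) → index 3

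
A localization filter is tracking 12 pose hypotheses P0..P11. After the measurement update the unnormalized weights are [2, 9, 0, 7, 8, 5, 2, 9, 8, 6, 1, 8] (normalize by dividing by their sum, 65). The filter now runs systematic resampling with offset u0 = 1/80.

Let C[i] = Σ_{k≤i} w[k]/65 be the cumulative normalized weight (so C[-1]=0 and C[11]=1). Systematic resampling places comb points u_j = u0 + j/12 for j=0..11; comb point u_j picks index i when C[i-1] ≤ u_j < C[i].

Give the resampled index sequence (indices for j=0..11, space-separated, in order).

0 1 3 3 4 5 7 7 8 8 9 11

C = [2/65, 11/65, 11/65, 18/65, 2/5, 31/65, 33/65, 42/65, 10/13, 56/65, 57/65, 1]
j=0: u_0=1/80 ∈ [0, 2/65) → index 0
j=1: u_1=23/240 ∈ [2/65, 11/65) → index 1
j=2: u_2=43/240 ∈ [11/65, 18/65) → index 3
j=3: u_3=21/80 ∈ [11/65, 18/65) → index 3
j=4: u_4=83/240 ∈ [18/65, 2/5) → index 4
j=5: u_5=103/240 ∈ [2/5, 31/65) → index 5
j=6: u_6=41/80 ∈ [33/65, 42/65) → index 7
j=7: u_7=143/240 ∈ [33/65, 42/65) → index 7
j=8: u_8=163/240 ∈ [42/65, 10/13) → index 8
j=9: u_9=61/80 ∈ [42/65, 10/13) → index 8
j=10: u_10=203/240 ∈ [10/13, 56/65) → index 9
j=11: u_11=223/240 ∈ [57/65, 1) → index 11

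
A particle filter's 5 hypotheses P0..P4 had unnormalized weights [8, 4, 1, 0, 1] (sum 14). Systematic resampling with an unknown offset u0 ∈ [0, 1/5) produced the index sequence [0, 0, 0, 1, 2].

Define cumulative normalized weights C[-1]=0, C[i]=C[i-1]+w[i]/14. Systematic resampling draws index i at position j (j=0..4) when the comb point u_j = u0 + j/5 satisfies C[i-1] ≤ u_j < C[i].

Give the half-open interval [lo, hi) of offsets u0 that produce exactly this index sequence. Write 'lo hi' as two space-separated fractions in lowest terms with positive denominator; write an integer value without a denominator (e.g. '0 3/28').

2/35 9/70

C = [4/7, 6/7, 13/14, 13/14, 1]
j=0 picked index 0: u0 ∈ [0, 4/7)
j=1 picked index 0: u0 ∈ [-1/5, 13/35)
j=2 picked index 0: u0 ∈ [-2/5, 6/35)
j=3 picked index 1: u0 ∈ [-1/35, 9/35)
j=4 picked index 2: u0 ∈ [2/35, 9/70)
intersection: [2/35, 9/70)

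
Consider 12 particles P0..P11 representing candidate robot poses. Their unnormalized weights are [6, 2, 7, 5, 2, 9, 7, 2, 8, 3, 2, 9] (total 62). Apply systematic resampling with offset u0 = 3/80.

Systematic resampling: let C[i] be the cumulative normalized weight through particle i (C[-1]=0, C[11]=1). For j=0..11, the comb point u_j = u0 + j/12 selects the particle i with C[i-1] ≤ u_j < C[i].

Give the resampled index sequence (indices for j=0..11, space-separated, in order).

0 1 2 3 5 5 6 7 8 9 11 11

C = [3/31, 4/31, 15/62, 10/31, 11/31, 1/2, 19/31, 20/31, 24/31, 51/62, 53/62, 1]
j=0: u_0=3/80 ∈ [0, 3/31) → index 0
j=1: u_1=29/240 ∈ [3/31, 4/31) → index 1
j=2: u_2=49/240 ∈ [4/31, 15/62) → index 2
j=3: u_3=23/80 ∈ [15/62, 10/31) → index 3
j=4: u_4=89/240 ∈ [11/31, 1/2) → index 5
j=5: u_5=109/240 ∈ [11/31, 1/2) → index 5
j=6: u_6=43/80 ∈ [1/2, 19/31) → index 6
j=7: u_7=149/240 ∈ [19/31, 20/31) → index 7
j=8: u_8=169/240 ∈ [20/31, 24/31) → index 8
j=9: u_9=63/80 ∈ [24/31, 51/62) → index 9
j=10: u_10=209/240 ∈ [53/62, 1) → index 11
j=11: u_11=229/240 ∈ [53/62, 1) → index 11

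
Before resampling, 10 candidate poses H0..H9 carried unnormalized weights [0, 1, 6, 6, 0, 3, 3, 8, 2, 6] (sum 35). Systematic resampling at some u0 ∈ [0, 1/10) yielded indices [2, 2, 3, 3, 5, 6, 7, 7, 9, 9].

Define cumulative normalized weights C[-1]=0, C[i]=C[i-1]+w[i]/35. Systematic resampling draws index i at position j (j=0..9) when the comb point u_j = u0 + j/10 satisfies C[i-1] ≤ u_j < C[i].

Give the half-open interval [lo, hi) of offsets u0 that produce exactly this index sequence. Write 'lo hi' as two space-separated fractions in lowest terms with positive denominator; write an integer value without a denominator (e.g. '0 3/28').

1/35 3/70

C = [0, 1/35, 1/5, 13/35, 13/35, 16/35, 19/35, 27/35, 29/35, 1]
j=0 picked index 2: u0 ∈ [1/35, 1/5)
j=1 picked index 2: u0 ∈ [-1/14, 1/10)
j=2 picked index 3: u0 ∈ [0, 6/35)
j=3 picked index 3: u0 ∈ [-1/10, 1/14)
j=4 picked index 5: u0 ∈ [-1/35, 2/35)
j=5 picked index 6: u0 ∈ [-3/70, 3/70)
j=6 picked index 7: u0 ∈ [-2/35, 6/35)
j=7 picked index 7: u0 ∈ [-11/70, 1/14)
j=8 picked index 9: u0 ∈ [1/35, 1/5)
j=9 picked index 9: u0 ∈ [-1/14, 1/10)
intersection: [1/35, 3/70)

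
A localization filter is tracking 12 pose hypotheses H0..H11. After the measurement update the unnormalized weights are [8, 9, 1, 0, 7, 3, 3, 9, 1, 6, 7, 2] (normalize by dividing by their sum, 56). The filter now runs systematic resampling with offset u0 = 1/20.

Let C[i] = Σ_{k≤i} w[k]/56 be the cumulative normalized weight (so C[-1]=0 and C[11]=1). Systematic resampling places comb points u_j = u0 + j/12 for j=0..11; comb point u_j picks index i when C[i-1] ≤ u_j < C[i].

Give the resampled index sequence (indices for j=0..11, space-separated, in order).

C = [1/7, 17/56, 9/28, 9/28, 25/56, 1/2, 31/56, 5/7, 41/56, 47/56, 27/28, 1]
j=0: u_0=1/20 ∈ [0, 1/7) → index 0
j=1: u_1=2/15 ∈ [0, 1/7) → index 0
j=2: u_2=13/60 ∈ [1/7, 17/56) → index 1
j=3: u_3=3/10 ∈ [1/7, 17/56) → index 1
j=4: u_4=23/60 ∈ [9/28, 25/56) → index 4
j=5: u_5=7/15 ∈ [25/56, 1/2) → index 5
j=6: u_6=11/20 ∈ [1/2, 31/56) → index 6
j=7: u_7=19/30 ∈ [31/56, 5/7) → index 7
j=8: u_8=43/60 ∈ [5/7, 41/56) → index 8
j=9: u_9=4/5 ∈ [41/56, 47/56) → index 9
j=10: u_10=53/60 ∈ [47/56, 27/28) → index 10
j=11: u_11=29/30 ∈ [27/28, 1) → index 11

0 0 1 1 4 5 6 7 8 9 10 11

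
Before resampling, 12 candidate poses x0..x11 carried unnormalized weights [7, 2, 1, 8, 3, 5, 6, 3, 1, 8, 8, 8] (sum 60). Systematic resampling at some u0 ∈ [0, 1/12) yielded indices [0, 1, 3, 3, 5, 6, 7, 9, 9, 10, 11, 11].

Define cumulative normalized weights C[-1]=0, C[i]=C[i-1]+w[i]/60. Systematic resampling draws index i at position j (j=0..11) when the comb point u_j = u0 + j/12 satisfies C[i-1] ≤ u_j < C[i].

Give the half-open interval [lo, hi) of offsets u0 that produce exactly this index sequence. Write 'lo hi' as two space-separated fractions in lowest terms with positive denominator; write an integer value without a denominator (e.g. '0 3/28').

C = [7/60, 3/20, 1/6, 3/10, 7/20, 13/30, 8/15, 7/12, 3/5, 11/15, 13/15, 1]
j=0 picked index 0: u0 ∈ [0, 7/60)
j=1 picked index 1: u0 ∈ [1/30, 1/15)
j=2 picked index 3: u0 ∈ [0, 2/15)
j=3 picked index 3: u0 ∈ [-1/12, 1/20)
j=4 picked index 5: u0 ∈ [1/60, 1/10)
j=5 picked index 6: u0 ∈ [1/60, 7/60)
j=6 picked index 7: u0 ∈ [1/30, 1/12)
j=7 picked index 9: u0 ∈ [1/60, 3/20)
j=8 picked index 9: u0 ∈ [-1/15, 1/15)
j=9 picked index 10: u0 ∈ [-1/60, 7/60)
j=10 picked index 11: u0 ∈ [1/30, 1/6)
j=11 picked index 11: u0 ∈ [-1/20, 1/12)
intersection: [1/30, 1/20)

1/30 1/20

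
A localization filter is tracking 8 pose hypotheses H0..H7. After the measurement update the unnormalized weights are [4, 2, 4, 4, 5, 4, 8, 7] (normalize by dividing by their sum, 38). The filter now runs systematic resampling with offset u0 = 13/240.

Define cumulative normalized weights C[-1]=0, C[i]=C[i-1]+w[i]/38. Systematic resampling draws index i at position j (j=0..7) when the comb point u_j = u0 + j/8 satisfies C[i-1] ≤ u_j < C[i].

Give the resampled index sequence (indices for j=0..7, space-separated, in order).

C = [2/19, 3/19, 5/19, 7/19, 1/2, 23/38, 31/38, 1]
j=0: u_0=13/240 ∈ [0, 2/19) → index 0
j=1: u_1=43/240 ∈ [3/19, 5/19) → index 2
j=2: u_2=73/240 ∈ [5/19, 7/19) → index 3
j=3: u_3=103/240 ∈ [7/19, 1/2) → index 4
j=4: u_4=133/240 ∈ [1/2, 23/38) → index 5
j=5: u_5=163/240 ∈ [23/38, 31/38) → index 6
j=6: u_6=193/240 ∈ [23/38, 31/38) → index 6
j=7: u_7=223/240 ∈ [31/38, 1) → index 7

0 2 3 4 5 6 6 7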